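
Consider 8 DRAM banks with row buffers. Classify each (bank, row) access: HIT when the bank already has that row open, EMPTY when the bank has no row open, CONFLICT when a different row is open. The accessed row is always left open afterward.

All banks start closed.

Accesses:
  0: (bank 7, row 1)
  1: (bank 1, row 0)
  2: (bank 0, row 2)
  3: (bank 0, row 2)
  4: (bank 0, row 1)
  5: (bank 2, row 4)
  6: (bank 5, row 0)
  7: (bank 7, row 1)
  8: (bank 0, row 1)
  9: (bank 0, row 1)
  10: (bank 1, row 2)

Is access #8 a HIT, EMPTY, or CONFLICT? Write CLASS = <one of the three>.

CLASS = HIT

step 0: bank7 None->1 [EMPTY]
step 1: bank1 None->0 [EMPTY]
step 2: bank0 None->2 [EMPTY]
step 3: bank0 2->2 [HIT]
step 4: bank0 2->1 [CONFLICT]
step 5: bank2 None->4 [EMPTY]
step 6: bank5 None->0 [EMPTY]
step 7: bank7 1->1 [HIT]
step 8: bank0 1->1 [HIT]
step 9: bank0 1->1 [HIT]
step 10: bank1 0->2 [CONFLICT]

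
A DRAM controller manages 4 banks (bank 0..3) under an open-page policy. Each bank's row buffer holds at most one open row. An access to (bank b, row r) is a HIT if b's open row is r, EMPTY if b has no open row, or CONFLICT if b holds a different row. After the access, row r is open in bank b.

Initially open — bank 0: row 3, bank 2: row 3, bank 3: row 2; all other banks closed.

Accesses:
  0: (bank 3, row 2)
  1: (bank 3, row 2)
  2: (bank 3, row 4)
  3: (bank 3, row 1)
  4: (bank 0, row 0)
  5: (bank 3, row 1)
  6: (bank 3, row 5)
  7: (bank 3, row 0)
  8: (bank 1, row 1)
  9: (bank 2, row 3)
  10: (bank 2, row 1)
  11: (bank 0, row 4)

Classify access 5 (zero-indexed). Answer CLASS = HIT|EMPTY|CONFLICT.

CLASS = HIT

  [0] b3 r2: had r2 ⇒ H
  [1] b3 r2: had r2 ⇒ H
  [2] b3 r4: had r2 ⇒ C
  [3] b3 r1: had r4 ⇒ C
  [4] b0 r0: had r3 ⇒ C
  [5] b3 r1: had r1 ⇒ H
  [6] b3 r5: had r1 ⇒ C
  [7] b3 r0: had r5 ⇒ C
  [8] b1 r1: no row ⇒ E
  [9] b2 r3: had r3 ⇒ H
  [10] b2 r1: had r3 ⇒ C
  [11] b0 r4: had r0 ⇒ C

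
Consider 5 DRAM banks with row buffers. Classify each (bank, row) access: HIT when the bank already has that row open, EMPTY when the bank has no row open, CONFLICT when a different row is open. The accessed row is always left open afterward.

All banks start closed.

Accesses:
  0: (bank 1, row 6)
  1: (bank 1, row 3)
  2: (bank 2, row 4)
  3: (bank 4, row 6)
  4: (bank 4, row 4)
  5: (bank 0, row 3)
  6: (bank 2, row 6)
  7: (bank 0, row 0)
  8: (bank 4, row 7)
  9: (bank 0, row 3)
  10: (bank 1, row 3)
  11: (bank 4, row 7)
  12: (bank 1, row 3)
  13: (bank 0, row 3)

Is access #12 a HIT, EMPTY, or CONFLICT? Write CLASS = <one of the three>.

CLASS = HIT

step 0: bank1 None->6 [EMPTY]
step 1: bank1 6->3 [CONFLICT]
step 2: bank2 None->4 [EMPTY]
step 3: bank4 None->6 [EMPTY]
step 4: bank4 6->4 [CONFLICT]
step 5: bank0 None->3 [EMPTY]
step 6: bank2 4->6 [CONFLICT]
step 7: bank0 3->0 [CONFLICT]
step 8: bank4 4->7 [CONFLICT]
step 9: bank0 0->3 [CONFLICT]
step 10: bank1 3->3 [HIT]
step 11: bank4 7->7 [HIT]
step 12: bank1 3->3 [HIT]
step 13: bank0 3->3 [HIT]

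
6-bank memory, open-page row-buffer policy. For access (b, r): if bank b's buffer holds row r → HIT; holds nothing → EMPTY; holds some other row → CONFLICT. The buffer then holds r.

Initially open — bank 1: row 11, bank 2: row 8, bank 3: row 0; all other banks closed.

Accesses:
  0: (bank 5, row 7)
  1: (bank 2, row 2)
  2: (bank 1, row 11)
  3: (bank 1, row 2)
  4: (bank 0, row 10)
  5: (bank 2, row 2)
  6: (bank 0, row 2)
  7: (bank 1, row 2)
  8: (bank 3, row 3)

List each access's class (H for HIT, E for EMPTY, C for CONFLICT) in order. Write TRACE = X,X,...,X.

0: bank 5 row 7 — prev None → EMPTY
1: bank 2 row 2 — prev 8 → CONFLICT
2: bank 1 row 11 — prev 11 → HIT
3: bank 1 row 2 — prev 11 → CONFLICT
4: bank 0 row 10 — prev None → EMPTY
5: bank 2 row 2 — prev 2 → HIT
6: bank 0 row 2 — prev 10 → CONFLICT
7: bank 1 row 2 — prev 2 → HIT
8: bank 3 row 3 — prev 0 → CONFLICT

TRACE = E,C,H,C,E,H,C,H,C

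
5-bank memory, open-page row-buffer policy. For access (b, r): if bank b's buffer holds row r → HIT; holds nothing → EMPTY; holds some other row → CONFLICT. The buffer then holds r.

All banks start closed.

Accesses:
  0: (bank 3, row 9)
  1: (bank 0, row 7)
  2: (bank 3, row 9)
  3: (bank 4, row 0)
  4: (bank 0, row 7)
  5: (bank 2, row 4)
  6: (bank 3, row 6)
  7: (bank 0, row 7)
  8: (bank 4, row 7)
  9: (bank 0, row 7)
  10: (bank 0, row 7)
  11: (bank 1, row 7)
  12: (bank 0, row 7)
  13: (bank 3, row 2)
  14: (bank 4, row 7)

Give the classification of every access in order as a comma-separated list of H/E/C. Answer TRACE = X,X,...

0: bank 3 row 9 — prev None → EMPTY
1: bank 0 row 7 — prev None → EMPTY
2: bank 3 row 9 — prev 9 → HIT
3: bank 4 row 0 — prev None → EMPTY
4: bank 0 row 7 — prev 7 → HIT
5: bank 2 row 4 — prev None → EMPTY
6: bank 3 row 6 — prev 9 → CONFLICT
7: bank 0 row 7 — prev 7 → HIT
8: bank 4 row 7 — prev 0 → CONFLICT
9: bank 0 row 7 — prev 7 → HIT
10: bank 0 row 7 — prev 7 → HIT
11: bank 1 row 7 — prev None → EMPTY
12: bank 0 row 7 — prev 7 → HIT
13: bank 3 row 2 — prev 6 → CONFLICT
14: bank 4 row 7 — prev 7 → HIT

TRACE = E,E,H,E,H,E,C,H,C,H,H,E,H,C,H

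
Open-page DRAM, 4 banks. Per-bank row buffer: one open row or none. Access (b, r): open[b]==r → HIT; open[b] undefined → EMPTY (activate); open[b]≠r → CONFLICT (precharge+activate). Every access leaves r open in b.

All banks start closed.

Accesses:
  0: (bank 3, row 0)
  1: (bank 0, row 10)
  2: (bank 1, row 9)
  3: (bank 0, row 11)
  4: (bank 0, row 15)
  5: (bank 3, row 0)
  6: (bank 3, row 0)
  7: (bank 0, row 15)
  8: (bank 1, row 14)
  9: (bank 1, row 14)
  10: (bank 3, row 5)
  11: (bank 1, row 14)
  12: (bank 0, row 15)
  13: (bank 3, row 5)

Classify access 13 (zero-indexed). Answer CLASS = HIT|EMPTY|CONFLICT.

  [0] b3 r0: no row ⇒ E
  [1] b0 r10: no row ⇒ E
  [2] b1 r9: no row ⇒ E
  [3] b0 r11: had r10 ⇒ C
  [4] b0 r15: had r11 ⇒ C
  [5] b3 r0: had r0 ⇒ H
  [6] b3 r0: had r0 ⇒ H
  [7] b0 r15: had r15 ⇒ H
  [8] b1 r14: had r9 ⇒ C
  [9] b1 r14: had r14 ⇒ H
  [10] b3 r5: had r0 ⇒ C
  [11] b1 r14: had r14 ⇒ H
  [12] b0 r15: had r15 ⇒ H
  [13] b3 r5: had r5 ⇒ H

CLASS = HIT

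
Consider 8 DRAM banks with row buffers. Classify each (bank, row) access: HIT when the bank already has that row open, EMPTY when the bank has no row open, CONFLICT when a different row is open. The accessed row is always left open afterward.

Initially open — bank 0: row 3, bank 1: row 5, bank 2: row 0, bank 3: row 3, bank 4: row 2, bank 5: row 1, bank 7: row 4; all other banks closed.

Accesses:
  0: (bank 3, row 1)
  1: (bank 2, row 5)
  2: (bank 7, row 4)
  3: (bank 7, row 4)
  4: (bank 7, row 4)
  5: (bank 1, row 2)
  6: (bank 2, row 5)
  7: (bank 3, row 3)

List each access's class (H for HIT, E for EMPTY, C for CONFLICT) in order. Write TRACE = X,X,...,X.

#0 (3,1) C  (was 3)
#1 (2,5) C  (was 0)
#2 (7,4) H  (was 4)
#3 (7,4) H  (was 4)
#4 (7,4) H  (was 4)
#5 (1,2) C  (was 5)
#6 (2,5) H  (was 5)
#7 (3,3) C  (was 1)

TRACE = C,C,H,H,H,C,H,C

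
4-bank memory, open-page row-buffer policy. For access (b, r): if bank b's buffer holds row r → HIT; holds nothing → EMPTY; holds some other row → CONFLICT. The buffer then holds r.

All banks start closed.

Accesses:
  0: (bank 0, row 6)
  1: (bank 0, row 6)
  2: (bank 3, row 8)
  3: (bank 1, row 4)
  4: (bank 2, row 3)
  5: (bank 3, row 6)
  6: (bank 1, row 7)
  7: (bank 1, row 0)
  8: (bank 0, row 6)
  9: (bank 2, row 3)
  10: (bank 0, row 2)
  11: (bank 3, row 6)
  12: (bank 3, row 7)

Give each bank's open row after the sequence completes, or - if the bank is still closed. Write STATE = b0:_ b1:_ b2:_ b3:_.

step 0: bank0 None->6 [EMPTY]
step 1: bank0 6->6 [HIT]
step 2: bank3 None->8 [EMPTY]
step 3: bank1 None->4 [EMPTY]
step 4: bank2 None->3 [EMPTY]
step 5: bank3 8->6 [CONFLICT]
step 6: bank1 4->7 [CONFLICT]
step 7: bank1 7->0 [CONFLICT]
step 8: bank0 6->6 [HIT]
step 9: bank2 3->3 [HIT]
step 10: bank0 6->2 [CONFLICT]
step 11: bank3 6->6 [HIT]
step 12: bank3 6->7 [CONFLICT]

STATE = b0:2 b1:0 b2:3 b3:7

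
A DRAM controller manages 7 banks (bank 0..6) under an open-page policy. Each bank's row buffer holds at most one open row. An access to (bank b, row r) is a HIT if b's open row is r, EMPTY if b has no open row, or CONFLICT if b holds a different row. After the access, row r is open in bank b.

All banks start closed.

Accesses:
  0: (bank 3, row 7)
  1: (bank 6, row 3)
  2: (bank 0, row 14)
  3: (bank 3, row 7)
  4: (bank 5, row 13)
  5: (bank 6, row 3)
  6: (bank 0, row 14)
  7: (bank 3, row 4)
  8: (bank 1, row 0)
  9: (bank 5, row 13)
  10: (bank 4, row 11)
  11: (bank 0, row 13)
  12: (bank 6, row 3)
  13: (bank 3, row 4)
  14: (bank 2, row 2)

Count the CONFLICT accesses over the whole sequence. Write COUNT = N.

COUNT = 2

#0 (3,7) E
#1 (6,3) E
#2 (0,14) E
#3 (3,7) H  (was 7)
#4 (5,13) E
#5 (6,3) H  (was 3)
#6 (0,14) H  (was 14)
#7 (3,4) C  (was 7)
#8 (1,0) E
#9 (5,13) H  (was 13)
#10 (4,11) E
#11 (0,13) C  (was 14)
#12 (6,3) H  (was 3)
#13 (3,4) H  (was 4)
#14 (2,2) E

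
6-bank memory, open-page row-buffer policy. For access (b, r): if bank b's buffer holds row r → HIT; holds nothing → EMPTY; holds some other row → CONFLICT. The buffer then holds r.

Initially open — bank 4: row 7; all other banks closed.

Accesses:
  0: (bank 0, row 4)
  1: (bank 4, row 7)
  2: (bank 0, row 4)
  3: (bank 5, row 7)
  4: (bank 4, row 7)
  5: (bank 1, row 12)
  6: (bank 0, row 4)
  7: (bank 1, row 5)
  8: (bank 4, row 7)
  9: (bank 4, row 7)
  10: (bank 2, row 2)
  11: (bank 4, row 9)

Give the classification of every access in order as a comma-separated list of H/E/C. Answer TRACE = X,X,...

0: bank 0 row 4 — prev None → EMPTY
1: bank 4 row 7 — prev 7 → HIT
2: bank 0 row 4 — prev 4 → HIT
3: bank 5 row 7 — prev None → EMPTY
4: bank 4 row 7 — prev 7 → HIT
5: bank 1 row 12 — prev None → EMPTY
6: bank 0 row 4 — prev 4 → HIT
7: bank 1 row 5 — prev 12 → CONFLICT
8: bank 4 row 7 — prev 7 → HIT
9: bank 4 row 7 — prev 7 → HIT
10: bank 2 row 2 — prev None → EMPTY
11: bank 4 row 9 — prev 7 → CONFLICT

TRACE = E,H,H,E,H,E,H,C,H,H,E,C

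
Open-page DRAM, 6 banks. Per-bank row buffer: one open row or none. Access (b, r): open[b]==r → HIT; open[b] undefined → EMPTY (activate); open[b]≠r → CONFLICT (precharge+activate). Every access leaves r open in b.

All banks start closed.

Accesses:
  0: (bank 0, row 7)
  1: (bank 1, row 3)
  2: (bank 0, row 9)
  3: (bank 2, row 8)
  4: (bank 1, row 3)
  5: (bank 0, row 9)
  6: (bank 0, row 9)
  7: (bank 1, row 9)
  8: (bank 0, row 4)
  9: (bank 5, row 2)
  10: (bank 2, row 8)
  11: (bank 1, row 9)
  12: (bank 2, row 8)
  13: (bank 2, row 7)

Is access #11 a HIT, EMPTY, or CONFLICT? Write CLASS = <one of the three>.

CLASS = HIT

  [0] b0 r7: no row ⇒ E
  [1] b1 r3: no row ⇒ E
  [2] b0 r9: had r7 ⇒ C
  [3] b2 r8: no row ⇒ E
  [4] b1 r3: had r3 ⇒ H
  [5] b0 r9: had r9 ⇒ H
  [6] b0 r9: had r9 ⇒ H
  [7] b1 r9: had r3 ⇒ C
  [8] b0 r4: had r9 ⇒ C
  [9] b5 r2: no row ⇒ E
  [10] b2 r8: had r8 ⇒ H
  [11] b1 r9: had r9 ⇒ H
  [12] b2 r8: had r8 ⇒ H
  [13] b2 r7: had r8 ⇒ C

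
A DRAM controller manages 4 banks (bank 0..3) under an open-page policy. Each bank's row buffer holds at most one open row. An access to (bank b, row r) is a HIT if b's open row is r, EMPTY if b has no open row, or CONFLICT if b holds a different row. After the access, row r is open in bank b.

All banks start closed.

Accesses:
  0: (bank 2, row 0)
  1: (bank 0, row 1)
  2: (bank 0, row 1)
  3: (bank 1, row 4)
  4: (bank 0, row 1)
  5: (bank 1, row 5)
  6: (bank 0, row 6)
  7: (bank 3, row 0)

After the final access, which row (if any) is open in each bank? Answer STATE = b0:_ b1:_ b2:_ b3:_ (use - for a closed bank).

0: bank 2 row 0 — prev None → EMPTY
1: bank 0 row 1 — prev None → EMPTY
2: bank 0 row 1 — prev 1 → HIT
3: bank 1 row 4 — prev None → EMPTY
4: bank 0 row 1 — prev 1 → HIT
5: bank 1 row 5 — prev 4 → CONFLICT
6: bank 0 row 6 — prev 1 → CONFLICT
7: bank 3 row 0 — prev None → EMPTY

STATE = b0:6 b1:5 b2:0 b3:0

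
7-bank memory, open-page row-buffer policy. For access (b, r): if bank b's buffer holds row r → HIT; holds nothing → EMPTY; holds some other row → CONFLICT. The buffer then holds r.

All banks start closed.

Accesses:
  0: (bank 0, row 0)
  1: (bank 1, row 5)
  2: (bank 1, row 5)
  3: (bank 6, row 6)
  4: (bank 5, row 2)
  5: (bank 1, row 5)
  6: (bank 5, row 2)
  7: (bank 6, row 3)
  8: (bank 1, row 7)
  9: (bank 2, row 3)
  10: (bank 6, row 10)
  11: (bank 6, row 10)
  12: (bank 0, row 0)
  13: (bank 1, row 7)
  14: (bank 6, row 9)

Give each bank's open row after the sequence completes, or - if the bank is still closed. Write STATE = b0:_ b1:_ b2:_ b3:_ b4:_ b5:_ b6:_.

STATE = b0:0 b1:7 b2:3 b3:- b4:- b5:2 b6:9

#0 (0,0) E
#1 (1,5) E
#2 (1,5) H  (was 5)
#3 (6,6) E
#4 (5,2) E
#5 (1,5) H  (was 5)
#6 (5,2) H  (was 2)
#7 (6,3) C  (was 6)
#8 (1,7) C  (was 5)
#9 (2,3) E
#10 (6,10) C  (was 3)
#11 (6,10) H  (was 10)
#12 (0,0) H  (was 0)
#13 (1,7) H  (was 7)
#14 (6,9) C  (was 10)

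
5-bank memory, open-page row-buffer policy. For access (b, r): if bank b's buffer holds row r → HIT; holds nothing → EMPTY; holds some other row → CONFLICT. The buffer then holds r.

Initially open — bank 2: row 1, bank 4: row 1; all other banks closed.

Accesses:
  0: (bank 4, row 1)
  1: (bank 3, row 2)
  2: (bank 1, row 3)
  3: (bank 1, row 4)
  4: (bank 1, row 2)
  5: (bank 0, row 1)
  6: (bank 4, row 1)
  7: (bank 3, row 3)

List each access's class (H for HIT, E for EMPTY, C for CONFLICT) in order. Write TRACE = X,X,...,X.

step 0: bank4 1->1 [HIT]
step 1: bank3 None->2 [EMPTY]
step 2: bank1 None->3 [EMPTY]
step 3: bank1 3->4 [CONFLICT]
step 4: bank1 4->2 [CONFLICT]
step 5: bank0 None->1 [EMPTY]
step 6: bank4 1->1 [HIT]
step 7: bank3 2->3 [CONFLICT]

TRACE = H,E,E,C,C,E,H,C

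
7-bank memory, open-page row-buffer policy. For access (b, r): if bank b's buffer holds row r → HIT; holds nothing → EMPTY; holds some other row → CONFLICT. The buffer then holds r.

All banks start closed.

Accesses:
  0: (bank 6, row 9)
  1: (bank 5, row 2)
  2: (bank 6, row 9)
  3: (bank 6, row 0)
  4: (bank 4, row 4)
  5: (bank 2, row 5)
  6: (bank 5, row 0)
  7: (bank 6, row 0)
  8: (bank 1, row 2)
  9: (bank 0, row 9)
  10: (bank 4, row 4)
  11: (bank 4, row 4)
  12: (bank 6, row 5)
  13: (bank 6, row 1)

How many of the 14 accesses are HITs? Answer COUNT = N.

COUNT = 4

  [0] b6 r9: no row ⇒ E
  [1] b5 r2: no row ⇒ E
  [2] b6 r9: had r9 ⇒ H
  [3] b6 r0: had r9 ⇒ C
  [4] b4 r4: no row ⇒ E
  [5] b2 r5: no row ⇒ E
  [6] b5 r0: had r2 ⇒ C
  [7] b6 r0: had r0 ⇒ H
  [8] b1 r2: no row ⇒ E
  [9] b0 r9: no row ⇒ E
  [10] b4 r4: had r4 ⇒ H
  [11] b4 r4: had r4 ⇒ H
  [12] b6 r5: had r0 ⇒ C
  [13] b6 r1: had r5 ⇒ C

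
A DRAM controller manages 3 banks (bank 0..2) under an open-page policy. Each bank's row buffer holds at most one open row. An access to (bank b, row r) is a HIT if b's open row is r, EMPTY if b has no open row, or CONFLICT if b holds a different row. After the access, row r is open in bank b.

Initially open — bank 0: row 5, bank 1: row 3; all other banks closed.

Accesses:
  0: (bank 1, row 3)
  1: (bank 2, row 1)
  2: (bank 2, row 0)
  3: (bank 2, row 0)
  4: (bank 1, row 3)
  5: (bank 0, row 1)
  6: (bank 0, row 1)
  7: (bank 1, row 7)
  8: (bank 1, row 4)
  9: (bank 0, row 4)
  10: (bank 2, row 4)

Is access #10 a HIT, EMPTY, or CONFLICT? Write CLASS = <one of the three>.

  [0] b1 r3: had r3 ⇒ H
  [1] b2 r1: no row ⇒ E
  [2] b2 r0: had r1 ⇒ C
  [3] b2 r0: had r0 ⇒ H
  [4] b1 r3: had r3 ⇒ H
  [5] b0 r1: had r5 ⇒ C
  [6] b0 r1: had r1 ⇒ H
  [7] b1 r7: had r3 ⇒ C
  [8] b1 r4: had r7 ⇒ C
  [9] b0 r4: had r1 ⇒ C
  [10] b2 r4: had r0 ⇒ C

CLASS = CONFLICT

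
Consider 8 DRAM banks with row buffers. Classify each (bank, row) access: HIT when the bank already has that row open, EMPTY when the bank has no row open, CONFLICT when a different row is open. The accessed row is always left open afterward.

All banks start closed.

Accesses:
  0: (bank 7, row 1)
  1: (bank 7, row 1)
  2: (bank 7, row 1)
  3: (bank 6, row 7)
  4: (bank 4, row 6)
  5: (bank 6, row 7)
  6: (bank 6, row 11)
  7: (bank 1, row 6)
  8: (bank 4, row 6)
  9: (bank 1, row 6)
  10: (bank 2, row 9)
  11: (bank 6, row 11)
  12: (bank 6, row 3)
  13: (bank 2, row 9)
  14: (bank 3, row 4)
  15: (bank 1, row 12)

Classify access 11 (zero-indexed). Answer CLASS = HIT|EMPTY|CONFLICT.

#0 (7,1) E
#1 (7,1) H  (was 1)
#2 (7,1) H  (was 1)
#3 (6,7) E
#4 (4,6) E
#5 (6,7) H  (was 7)
#6 (6,11) C  (was 7)
#7 (1,6) E
#8 (4,6) H  (was 6)
#9 (1,6) H  (was 6)
#10 (2,9) E
#11 (6,11) H  (was 11)
#12 (6,3) C  (was 11)
#13 (2,9) H  (was 9)
#14 (3,4) E
#15 (1,12) C  (was 6)

CLASS = HIT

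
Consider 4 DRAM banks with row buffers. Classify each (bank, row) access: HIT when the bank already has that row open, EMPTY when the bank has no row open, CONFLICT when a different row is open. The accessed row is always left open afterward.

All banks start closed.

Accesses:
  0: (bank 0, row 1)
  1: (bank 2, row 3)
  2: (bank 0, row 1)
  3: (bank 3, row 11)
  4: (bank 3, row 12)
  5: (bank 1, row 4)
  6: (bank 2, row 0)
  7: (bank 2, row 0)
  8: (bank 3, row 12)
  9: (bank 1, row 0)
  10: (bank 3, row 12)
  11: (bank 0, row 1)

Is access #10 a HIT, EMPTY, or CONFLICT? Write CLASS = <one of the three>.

  [0] b0 r1: no row ⇒ E
  [1] b2 r3: no row ⇒ E
  [2] b0 r1: had r1 ⇒ H
  [3] b3 r11: no row ⇒ E
  [4] b3 r12: had r11 ⇒ C
  [5] b1 r4: no row ⇒ E
  [6] b2 r0: had r3 ⇒ C
  [7] b2 r0: had r0 ⇒ H
  [8] b3 r12: had r12 ⇒ H
  [9] b1 r0: had r4 ⇒ C
  [10] b3 r12: had r12 ⇒ H
  [11] b0 r1: had r1 ⇒ H

CLASS = HIT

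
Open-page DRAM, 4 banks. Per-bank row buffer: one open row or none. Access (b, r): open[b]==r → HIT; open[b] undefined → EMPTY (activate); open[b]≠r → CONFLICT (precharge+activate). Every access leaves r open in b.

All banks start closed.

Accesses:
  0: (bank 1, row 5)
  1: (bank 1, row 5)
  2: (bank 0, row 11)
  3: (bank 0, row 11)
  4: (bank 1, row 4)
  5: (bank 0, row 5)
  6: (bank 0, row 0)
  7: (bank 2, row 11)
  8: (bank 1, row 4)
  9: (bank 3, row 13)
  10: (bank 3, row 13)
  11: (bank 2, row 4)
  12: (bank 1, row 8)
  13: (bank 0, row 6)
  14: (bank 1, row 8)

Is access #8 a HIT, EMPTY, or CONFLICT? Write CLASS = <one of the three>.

0: bank 1 row 5 — prev None → EMPTY
1: bank 1 row 5 — prev 5 → HIT
2: bank 0 row 11 — prev None → EMPTY
3: bank 0 row 11 — prev 11 → HIT
4: bank 1 row 4 — prev 5 → CONFLICT
5: bank 0 row 5 — prev 11 → CONFLICT
6: bank 0 row 0 — prev 5 → CONFLICT
7: bank 2 row 11 — prev None → EMPTY
8: bank 1 row 4 — prev 4 → HIT
9: bank 3 row 13 — prev None → EMPTY
10: bank 3 row 13 — prev 13 → HIT
11: bank 2 row 4 — prev 11 → CONFLICT
12: bank 1 row 8 — prev 4 → CONFLICT
13: bank 0 row 6 — prev 0 → CONFLICT
14: bank 1 row 8 — prev 8 → HIT

CLASS = HIT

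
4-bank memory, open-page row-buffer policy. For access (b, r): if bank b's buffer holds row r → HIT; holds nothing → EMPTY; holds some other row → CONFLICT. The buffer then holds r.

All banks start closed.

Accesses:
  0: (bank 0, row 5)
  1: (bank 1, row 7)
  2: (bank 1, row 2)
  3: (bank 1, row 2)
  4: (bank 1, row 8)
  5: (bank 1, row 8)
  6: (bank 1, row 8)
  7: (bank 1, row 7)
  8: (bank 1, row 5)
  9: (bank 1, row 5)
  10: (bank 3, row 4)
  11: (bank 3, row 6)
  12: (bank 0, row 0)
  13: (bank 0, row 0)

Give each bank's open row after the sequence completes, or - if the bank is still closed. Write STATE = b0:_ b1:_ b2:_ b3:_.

STATE = b0:0 b1:5 b2:- b3:6

#0 (0,5) E
#1 (1,7) E
#2 (1,2) C  (was 7)
#3 (1,2) H  (was 2)
#4 (1,8) C  (was 2)
#5 (1,8) H  (was 8)
#6 (1,8) H  (was 8)
#7 (1,7) C  (was 8)
#8 (1,5) C  (was 7)
#9 (1,5) H  (was 5)
#10 (3,4) E
#11 (3,6) C  (was 4)
#12 (0,0) C  (was 5)
#13 (0,0) H  (was 0)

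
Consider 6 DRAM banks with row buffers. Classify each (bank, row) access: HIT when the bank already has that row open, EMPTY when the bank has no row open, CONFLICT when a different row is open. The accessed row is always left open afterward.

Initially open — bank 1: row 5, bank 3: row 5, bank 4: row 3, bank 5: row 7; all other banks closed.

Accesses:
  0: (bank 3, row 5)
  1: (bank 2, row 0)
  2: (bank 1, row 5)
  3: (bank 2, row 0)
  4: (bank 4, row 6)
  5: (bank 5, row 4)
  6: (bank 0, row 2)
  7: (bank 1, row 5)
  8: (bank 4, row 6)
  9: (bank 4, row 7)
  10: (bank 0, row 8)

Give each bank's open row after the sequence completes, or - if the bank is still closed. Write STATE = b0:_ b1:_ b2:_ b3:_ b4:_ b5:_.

  [0] b3 r5: had r5 ⇒ H
  [1] b2 r0: no row ⇒ E
  [2] b1 r5: had r5 ⇒ H
  [3] b2 r0: had r0 ⇒ H
  [4] b4 r6: had r3 ⇒ C
  [5] b5 r4: had r7 ⇒ C
  [6] b0 r2: no row ⇒ E
  [7] b1 r5: had r5 ⇒ H
  [8] b4 r6: had r6 ⇒ H
  [9] b4 r7: had r6 ⇒ C
  [10] b0 r8: had r2 ⇒ C

STATE = b0:8 b1:5 b2:0 b3:5 b4:7 b5:4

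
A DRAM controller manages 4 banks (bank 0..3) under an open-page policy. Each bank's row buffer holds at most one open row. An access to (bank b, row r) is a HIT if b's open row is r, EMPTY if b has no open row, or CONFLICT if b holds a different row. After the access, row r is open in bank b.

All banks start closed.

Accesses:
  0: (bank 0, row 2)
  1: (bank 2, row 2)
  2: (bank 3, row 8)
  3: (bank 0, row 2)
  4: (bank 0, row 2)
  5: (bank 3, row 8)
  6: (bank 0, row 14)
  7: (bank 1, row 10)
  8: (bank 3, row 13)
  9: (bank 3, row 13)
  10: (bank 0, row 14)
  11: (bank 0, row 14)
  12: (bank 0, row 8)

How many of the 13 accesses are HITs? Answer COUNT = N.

COUNT = 6

#0 (0,2) E
#1 (2,2) E
#2 (3,8) E
#3 (0,2) H  (was 2)
#4 (0,2) H  (was 2)
#5 (3,8) H  (was 8)
#6 (0,14) C  (was 2)
#7 (1,10) E
#8 (3,13) C  (was 8)
#9 (3,13) H  (was 13)
#10 (0,14) H  (was 14)
#11 (0,14) H  (was 14)
#12 (0,8) C  (was 14)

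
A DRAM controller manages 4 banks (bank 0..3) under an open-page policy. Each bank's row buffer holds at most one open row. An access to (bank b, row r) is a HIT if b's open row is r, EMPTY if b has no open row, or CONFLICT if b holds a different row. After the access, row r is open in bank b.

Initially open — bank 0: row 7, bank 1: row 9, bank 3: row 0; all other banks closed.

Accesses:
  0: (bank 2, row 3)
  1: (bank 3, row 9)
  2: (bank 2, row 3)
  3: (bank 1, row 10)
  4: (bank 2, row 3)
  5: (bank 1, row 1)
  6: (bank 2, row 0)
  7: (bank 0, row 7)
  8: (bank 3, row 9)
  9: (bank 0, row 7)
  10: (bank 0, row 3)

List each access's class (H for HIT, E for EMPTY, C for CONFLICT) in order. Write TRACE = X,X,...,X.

TRACE = E,C,H,C,H,C,C,H,H,H,C

  [0] b2 r3: no row ⇒ E
  [1] b3 r9: had r0 ⇒ C
  [2] b2 r3: had r3 ⇒ H
  [3] b1 r10: had r9 ⇒ C
  [4] b2 r3: had r3 ⇒ H
  [5] b1 r1: had r10 ⇒ C
  [6] b2 r0: had r3 ⇒ C
  [7] b0 r7: had r7 ⇒ H
  [8] b3 r9: had r9 ⇒ H
  [9] b0 r7: had r7 ⇒ H
  [10] b0 r3: had r7 ⇒ C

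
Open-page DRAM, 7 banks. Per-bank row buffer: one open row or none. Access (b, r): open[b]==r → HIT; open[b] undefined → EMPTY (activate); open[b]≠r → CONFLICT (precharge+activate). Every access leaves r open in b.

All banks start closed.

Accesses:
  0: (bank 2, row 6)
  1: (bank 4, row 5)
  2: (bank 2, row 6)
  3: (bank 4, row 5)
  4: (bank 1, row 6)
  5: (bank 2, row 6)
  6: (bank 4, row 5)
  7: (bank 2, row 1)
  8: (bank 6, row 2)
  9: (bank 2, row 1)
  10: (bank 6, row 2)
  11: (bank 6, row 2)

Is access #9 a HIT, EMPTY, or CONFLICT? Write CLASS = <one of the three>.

CLASS = HIT

#0 (2,6) E
#1 (4,5) E
#2 (2,6) H  (was 6)
#3 (4,5) H  (was 5)
#4 (1,6) E
#5 (2,6) H  (was 6)
#6 (4,5) H  (was 5)
#7 (2,1) C  (was 6)
#8 (6,2) E
#9 (2,1) H  (was 1)
#10 (6,2) H  (was 2)
#11 (6,2) H  (was 2)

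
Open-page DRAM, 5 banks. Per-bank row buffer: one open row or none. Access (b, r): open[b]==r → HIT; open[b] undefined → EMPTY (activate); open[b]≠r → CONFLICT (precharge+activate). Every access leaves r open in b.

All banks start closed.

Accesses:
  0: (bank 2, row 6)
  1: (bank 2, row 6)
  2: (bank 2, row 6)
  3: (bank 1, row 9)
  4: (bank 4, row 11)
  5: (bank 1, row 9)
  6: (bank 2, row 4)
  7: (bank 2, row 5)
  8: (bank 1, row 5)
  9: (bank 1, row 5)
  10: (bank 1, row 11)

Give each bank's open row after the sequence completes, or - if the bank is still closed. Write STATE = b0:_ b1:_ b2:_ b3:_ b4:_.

#0 (2,6) E
#1 (2,6) H  (was 6)
#2 (2,6) H  (was 6)
#3 (1,9) E
#4 (4,11) E
#5 (1,9) H  (was 9)
#6 (2,4) C  (was 6)
#7 (2,5) C  (was 4)
#8 (1,5) C  (was 9)
#9 (1,5) H  (was 5)
#10 (1,11) C  (was 5)

STATE = b0:- b1:11 b2:5 b3:- b4:11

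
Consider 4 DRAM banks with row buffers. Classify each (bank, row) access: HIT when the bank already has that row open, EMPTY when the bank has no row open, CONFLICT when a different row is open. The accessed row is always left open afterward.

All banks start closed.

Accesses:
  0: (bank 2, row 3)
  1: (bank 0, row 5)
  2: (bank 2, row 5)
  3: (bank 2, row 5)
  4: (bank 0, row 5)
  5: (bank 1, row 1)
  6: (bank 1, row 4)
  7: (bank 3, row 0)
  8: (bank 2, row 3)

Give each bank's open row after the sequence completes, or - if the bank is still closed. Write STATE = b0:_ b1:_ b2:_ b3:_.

STATE = b0:5 b1:4 b2:3 b3:0

#0 (2,3) E
#1 (0,5) E
#2 (2,5) C  (was 3)
#3 (2,5) H  (was 5)
#4 (0,5) H  (was 5)
#5 (1,1) E
#6 (1,4) C  (was 1)
#7 (3,0) E
#8 (2,3) C  (was 5)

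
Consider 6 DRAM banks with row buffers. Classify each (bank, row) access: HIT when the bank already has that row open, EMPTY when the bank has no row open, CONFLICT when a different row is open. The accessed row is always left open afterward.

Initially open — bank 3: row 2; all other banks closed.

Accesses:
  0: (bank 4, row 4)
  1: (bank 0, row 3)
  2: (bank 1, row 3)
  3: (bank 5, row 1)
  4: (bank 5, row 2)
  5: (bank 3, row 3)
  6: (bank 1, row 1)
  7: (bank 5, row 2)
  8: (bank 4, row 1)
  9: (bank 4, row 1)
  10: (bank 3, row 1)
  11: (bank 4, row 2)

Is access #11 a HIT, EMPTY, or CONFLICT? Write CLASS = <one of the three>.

CLASS = CONFLICT

step 0: bank4 None->4 [EMPTY]
step 1: bank0 None->3 [EMPTY]
step 2: bank1 None->3 [EMPTY]
step 3: bank5 None->1 [EMPTY]
step 4: bank5 1->2 [CONFLICT]
step 5: bank3 2->3 [CONFLICT]
step 6: bank1 3->1 [CONFLICT]
step 7: bank5 2->2 [HIT]
step 8: bank4 4->1 [CONFLICT]
step 9: bank4 1->1 [HIT]
step 10: bank3 3->1 [CONFLICT]
step 11: bank4 1->2 [CONFLICT]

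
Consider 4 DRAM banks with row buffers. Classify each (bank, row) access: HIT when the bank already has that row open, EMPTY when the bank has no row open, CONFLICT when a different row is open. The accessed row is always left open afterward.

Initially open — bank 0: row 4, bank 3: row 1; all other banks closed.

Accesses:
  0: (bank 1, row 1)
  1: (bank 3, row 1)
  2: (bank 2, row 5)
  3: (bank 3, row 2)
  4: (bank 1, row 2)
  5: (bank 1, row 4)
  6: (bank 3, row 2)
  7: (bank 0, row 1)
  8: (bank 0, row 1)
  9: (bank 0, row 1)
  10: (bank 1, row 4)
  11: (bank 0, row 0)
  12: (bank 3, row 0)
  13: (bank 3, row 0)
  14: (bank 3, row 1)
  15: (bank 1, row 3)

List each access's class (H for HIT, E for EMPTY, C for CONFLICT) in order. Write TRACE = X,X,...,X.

TRACE = E,H,E,C,C,C,H,C,H,H,H,C,C,H,C,C

0: bank 1 row 1 — prev None → EMPTY
1: bank 3 row 1 — prev 1 → HIT
2: bank 2 row 5 — prev None → EMPTY
3: bank 3 row 2 — prev 1 → CONFLICT
4: bank 1 row 2 — prev 1 → CONFLICT
5: bank 1 row 4 — prev 2 → CONFLICT
6: bank 3 row 2 — prev 2 → HIT
7: bank 0 row 1 — prev 4 → CONFLICT
8: bank 0 row 1 — prev 1 → HIT
9: bank 0 row 1 — prev 1 → HIT
10: bank 1 row 4 — prev 4 → HIT
11: bank 0 row 0 — prev 1 → CONFLICT
12: bank 3 row 0 — prev 2 → CONFLICT
13: bank 3 row 0 — prev 0 → HIT
14: bank 3 row 1 — prev 0 → CONFLICT
15: bank 1 row 3 — prev 4 → CONFLICT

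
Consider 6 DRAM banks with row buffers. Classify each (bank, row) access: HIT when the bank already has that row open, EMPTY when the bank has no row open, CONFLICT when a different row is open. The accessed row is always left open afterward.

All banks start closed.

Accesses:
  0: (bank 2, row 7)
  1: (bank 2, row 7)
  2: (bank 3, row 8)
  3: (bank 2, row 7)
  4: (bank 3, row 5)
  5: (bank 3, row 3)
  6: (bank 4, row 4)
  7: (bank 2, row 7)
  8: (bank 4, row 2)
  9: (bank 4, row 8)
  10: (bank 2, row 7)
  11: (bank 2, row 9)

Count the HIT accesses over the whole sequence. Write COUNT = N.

step 0: bank2 None->7 [EMPTY]
step 1: bank2 7->7 [HIT]
step 2: bank3 None->8 [EMPTY]
step 3: bank2 7->7 [HIT]
step 4: bank3 8->5 [CONFLICT]
step 5: bank3 5->3 [CONFLICT]
step 6: bank4 None->4 [EMPTY]
step 7: bank2 7->7 [HIT]
step 8: bank4 4->2 [CONFLICT]
step 9: bank4 2->8 [CONFLICT]
step 10: bank2 7->7 [HIT]
step 11: bank2 7->9 [CONFLICT]

COUNT = 4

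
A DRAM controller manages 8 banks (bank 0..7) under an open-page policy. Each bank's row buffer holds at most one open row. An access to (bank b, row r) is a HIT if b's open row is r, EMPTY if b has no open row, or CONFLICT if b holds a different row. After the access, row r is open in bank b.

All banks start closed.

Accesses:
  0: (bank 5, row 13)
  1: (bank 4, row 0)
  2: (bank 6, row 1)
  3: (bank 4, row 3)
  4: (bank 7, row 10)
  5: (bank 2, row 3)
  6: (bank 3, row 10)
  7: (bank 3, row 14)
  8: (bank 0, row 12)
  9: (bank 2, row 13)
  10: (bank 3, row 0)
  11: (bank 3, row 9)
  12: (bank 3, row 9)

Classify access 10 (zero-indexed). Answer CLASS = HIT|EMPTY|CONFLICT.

CLASS = CONFLICT

  [0] b5 r13: no row ⇒ E
  [1] b4 r0: no row ⇒ E
  [2] b6 r1: no row ⇒ E
  [3] b4 r3: had r0 ⇒ C
  [4] b7 r10: no row ⇒ E
  [5] b2 r3: no row ⇒ E
  [6] b3 r10: no row ⇒ E
  [7] b3 r14: had r10 ⇒ C
  [8] b0 r12: no row ⇒ E
  [9] b2 r13: had r3 ⇒ C
  [10] b3 r0: had r14 ⇒ C
  [11] b3 r9: had r0 ⇒ C
  [12] b3 r9: had r9 ⇒ H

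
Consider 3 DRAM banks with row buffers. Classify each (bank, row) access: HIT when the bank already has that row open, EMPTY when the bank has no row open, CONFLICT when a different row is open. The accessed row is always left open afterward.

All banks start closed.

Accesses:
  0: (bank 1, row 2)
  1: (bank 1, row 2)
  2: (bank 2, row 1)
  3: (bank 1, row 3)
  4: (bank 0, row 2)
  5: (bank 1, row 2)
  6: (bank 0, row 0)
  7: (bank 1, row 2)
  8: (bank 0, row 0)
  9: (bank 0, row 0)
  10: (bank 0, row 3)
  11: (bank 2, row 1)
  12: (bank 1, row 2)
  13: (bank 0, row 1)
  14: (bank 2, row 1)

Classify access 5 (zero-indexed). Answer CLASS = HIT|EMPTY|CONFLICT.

CLASS = CONFLICT

step 0: bank1 None->2 [EMPTY]
step 1: bank1 2->2 [HIT]
step 2: bank2 None->1 [EMPTY]
step 3: bank1 2->3 [CONFLICT]
step 4: bank0 None->2 [EMPTY]
step 5: bank1 3->2 [CONFLICT]
step 6: bank0 2->0 [CONFLICT]
step 7: bank1 2->2 [HIT]
step 8: bank0 0->0 [HIT]
step 9: bank0 0->0 [HIT]
step 10: bank0 0->3 [CONFLICT]
step 11: bank2 1->1 [HIT]
step 12: bank1 2->2 [HIT]
step 13: bank0 3->1 [CONFLICT]
step 14: bank2 1->1 [HIT]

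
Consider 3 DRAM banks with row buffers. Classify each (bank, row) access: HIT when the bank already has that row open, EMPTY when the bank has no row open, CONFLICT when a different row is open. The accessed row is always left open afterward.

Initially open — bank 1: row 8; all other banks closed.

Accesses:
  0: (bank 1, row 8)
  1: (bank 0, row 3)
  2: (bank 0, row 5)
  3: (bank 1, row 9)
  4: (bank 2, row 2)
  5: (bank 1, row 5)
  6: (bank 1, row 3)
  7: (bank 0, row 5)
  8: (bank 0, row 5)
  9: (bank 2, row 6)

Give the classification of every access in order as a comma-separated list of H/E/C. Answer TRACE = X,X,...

step 0: bank1 8->8 [HIT]
step 1: bank0 None->3 [EMPTY]
step 2: bank0 3->5 [CONFLICT]
step 3: bank1 8->9 [CONFLICT]
step 4: bank2 None->2 [EMPTY]
step 5: bank1 9->5 [CONFLICT]
step 6: bank1 5->3 [CONFLICT]
step 7: bank0 5->5 [HIT]
step 8: bank0 5->5 [HIT]
step 9: bank2 2->6 [CONFLICT]

TRACE = H,E,C,C,E,C,C,H,H,C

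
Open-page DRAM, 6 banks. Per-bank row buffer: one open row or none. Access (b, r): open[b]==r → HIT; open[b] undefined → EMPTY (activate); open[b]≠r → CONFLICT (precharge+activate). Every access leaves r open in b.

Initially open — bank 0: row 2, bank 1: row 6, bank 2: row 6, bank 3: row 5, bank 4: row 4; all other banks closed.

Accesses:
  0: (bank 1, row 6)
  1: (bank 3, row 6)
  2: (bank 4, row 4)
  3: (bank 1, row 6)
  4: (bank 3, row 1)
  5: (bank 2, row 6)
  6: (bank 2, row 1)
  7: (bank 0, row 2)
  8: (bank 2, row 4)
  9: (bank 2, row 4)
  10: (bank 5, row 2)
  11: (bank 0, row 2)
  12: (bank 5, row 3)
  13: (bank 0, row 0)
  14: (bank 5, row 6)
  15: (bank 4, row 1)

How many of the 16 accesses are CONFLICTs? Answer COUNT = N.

COUNT = 8

#0 (1,6) H  (was 6)
#1 (3,6) C  (was 5)
#2 (4,4) H  (was 4)
#3 (1,6) H  (was 6)
#4 (3,1) C  (was 6)
#5 (2,6) H  (was 6)
#6 (2,1) C  (was 6)
#7 (0,2) H  (was 2)
#8 (2,4) C  (was 1)
#9 (2,4) H  (was 4)
#10 (5,2) E
#11 (0,2) H  (was 2)
#12 (5,3) C  (was 2)
#13 (0,0) C  (was 2)
#14 (5,6) C  (was 3)
#15 (4,1) C  (was 4)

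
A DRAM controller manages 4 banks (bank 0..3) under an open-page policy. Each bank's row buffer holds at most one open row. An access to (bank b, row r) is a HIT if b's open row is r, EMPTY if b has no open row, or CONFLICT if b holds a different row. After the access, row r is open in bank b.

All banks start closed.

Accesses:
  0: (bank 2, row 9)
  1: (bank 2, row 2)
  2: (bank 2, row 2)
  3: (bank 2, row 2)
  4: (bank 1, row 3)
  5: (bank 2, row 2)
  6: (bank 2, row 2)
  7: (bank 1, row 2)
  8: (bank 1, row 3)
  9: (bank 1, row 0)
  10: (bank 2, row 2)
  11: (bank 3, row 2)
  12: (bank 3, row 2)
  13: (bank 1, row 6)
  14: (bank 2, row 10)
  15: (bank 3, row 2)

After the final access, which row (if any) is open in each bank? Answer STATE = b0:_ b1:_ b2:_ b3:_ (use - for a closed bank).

STATE = b0:- b1:6 b2:10 b3:2

0: bank 2 row 9 — prev None → EMPTY
1: bank 2 row 2 — prev 9 → CONFLICT
2: bank 2 row 2 — prev 2 → HIT
3: bank 2 row 2 — prev 2 → HIT
4: bank 1 row 3 — prev None → EMPTY
5: bank 2 row 2 — prev 2 → HIT
6: bank 2 row 2 — prev 2 → HIT
7: bank 1 row 2 — prev 3 → CONFLICT
8: bank 1 row 3 — prev 2 → CONFLICT
9: bank 1 row 0 — prev 3 → CONFLICT
10: bank 2 row 2 — prev 2 → HIT
11: bank 3 row 2 — prev None → EMPTY
12: bank 3 row 2 — prev 2 → HIT
13: bank 1 row 6 — prev 0 → CONFLICT
14: bank 2 row 10 — prev 2 → CONFLICT
15: bank 3 row 2 — prev 2 → HIT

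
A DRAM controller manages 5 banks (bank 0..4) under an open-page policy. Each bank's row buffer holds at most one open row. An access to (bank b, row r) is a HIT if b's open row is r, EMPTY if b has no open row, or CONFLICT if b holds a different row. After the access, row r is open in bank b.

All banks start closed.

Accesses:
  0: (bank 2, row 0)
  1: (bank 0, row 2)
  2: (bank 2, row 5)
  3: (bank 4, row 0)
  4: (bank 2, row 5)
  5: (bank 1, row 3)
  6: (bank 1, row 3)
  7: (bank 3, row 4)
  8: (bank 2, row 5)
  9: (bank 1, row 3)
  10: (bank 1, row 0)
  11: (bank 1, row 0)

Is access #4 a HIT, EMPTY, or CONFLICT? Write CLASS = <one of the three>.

CLASS = HIT

step 0: bank2 None->0 [EMPTY]
step 1: bank0 None->2 [EMPTY]
step 2: bank2 0->5 [CONFLICT]
step 3: bank4 None->0 [EMPTY]
step 4: bank2 5->5 [HIT]
step 5: bank1 None->3 [EMPTY]
step 6: bank1 3->3 [HIT]
step 7: bank3 None->4 [EMPTY]
step 8: bank2 5->5 [HIT]
step 9: bank1 3->3 [HIT]
step 10: bank1 3->0 [CONFLICT]
step 11: bank1 0->0 [HIT]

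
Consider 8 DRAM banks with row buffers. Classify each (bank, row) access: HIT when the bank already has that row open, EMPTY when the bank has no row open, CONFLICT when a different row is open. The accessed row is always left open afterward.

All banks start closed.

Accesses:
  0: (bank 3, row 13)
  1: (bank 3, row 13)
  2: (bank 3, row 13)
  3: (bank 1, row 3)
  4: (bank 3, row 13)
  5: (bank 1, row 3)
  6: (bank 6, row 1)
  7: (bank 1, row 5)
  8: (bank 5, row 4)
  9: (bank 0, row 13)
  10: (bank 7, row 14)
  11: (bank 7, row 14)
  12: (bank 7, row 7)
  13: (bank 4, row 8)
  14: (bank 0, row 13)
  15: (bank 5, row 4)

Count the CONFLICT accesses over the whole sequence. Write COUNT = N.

COUNT = 2

step 0: bank3 None->13 [EMPTY]
step 1: bank3 13->13 [HIT]
step 2: bank3 13->13 [HIT]
step 3: bank1 None->3 [EMPTY]
step 4: bank3 13->13 [HIT]
step 5: bank1 3->3 [HIT]
step 6: bank6 None->1 [EMPTY]
step 7: bank1 3->5 [CONFLICT]
step 8: bank5 None->4 [EMPTY]
step 9: bank0 None->13 [EMPTY]
step 10: bank7 None->14 [EMPTY]
step 11: bank7 14->14 [HIT]
step 12: bank7 14->7 [CONFLICT]
step 13: bank4 None->8 [EMPTY]
step 14: bank0 13->13 [HIT]
step 15: bank5 4->4 [HIT]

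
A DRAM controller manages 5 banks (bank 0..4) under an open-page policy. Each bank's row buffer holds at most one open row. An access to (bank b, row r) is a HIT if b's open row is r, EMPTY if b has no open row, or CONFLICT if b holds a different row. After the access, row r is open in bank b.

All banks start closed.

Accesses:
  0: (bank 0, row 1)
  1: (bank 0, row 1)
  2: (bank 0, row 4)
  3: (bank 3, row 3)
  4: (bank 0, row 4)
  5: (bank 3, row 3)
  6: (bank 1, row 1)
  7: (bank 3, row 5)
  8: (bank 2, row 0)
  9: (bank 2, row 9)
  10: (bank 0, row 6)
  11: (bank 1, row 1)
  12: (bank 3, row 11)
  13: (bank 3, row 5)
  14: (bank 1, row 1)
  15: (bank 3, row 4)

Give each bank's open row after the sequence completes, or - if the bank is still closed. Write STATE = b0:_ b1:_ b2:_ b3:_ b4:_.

  [0] b0 r1: no row ⇒ E
  [1] b0 r1: had r1 ⇒ H
  [2] b0 r4: had r1 ⇒ C
  [3] b3 r3: no row ⇒ E
  [4] b0 r4: had r4 ⇒ H
  [5] b3 r3: had r3 ⇒ H
  [6] b1 r1: no row ⇒ E
  [7] b3 r5: had r3 ⇒ C
  [8] b2 r0: no row ⇒ E
  [9] b2 r9: had r0 ⇒ C
  [10] b0 r6: had r4 ⇒ C
  [11] b1 r1: had r1 ⇒ H
  [12] b3 r11: had r5 ⇒ C
  [13] b3 r5: had r11 ⇒ C
  [14] b1 r1: had r1 ⇒ H
  [15] b3 r4: had r5 ⇒ C

STATE = b0:6 b1:1 b2:9 b3:4 b4:-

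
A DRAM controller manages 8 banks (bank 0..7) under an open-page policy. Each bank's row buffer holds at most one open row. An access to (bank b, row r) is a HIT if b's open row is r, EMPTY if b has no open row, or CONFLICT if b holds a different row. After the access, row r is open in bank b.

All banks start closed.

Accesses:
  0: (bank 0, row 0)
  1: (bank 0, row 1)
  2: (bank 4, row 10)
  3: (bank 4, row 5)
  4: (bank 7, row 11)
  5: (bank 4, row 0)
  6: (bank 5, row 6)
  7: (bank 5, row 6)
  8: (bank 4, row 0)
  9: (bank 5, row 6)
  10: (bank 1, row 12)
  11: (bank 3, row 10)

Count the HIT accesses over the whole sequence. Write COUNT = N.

step 0: bank0 None->0 [EMPTY]
step 1: bank0 0->1 [CONFLICT]
step 2: bank4 None->10 [EMPTY]
step 3: bank4 10->5 [CONFLICT]
step 4: bank7 None->11 [EMPTY]
step 5: bank4 5->0 [CONFLICT]
step 6: bank5 None->6 [EMPTY]
step 7: bank5 6->6 [HIT]
step 8: bank4 0->0 [HIT]
step 9: bank5 6->6 [HIT]
step 10: bank1 None->12 [EMPTY]
step 11: bank3 None->10 [EMPTY]

COUNT = 3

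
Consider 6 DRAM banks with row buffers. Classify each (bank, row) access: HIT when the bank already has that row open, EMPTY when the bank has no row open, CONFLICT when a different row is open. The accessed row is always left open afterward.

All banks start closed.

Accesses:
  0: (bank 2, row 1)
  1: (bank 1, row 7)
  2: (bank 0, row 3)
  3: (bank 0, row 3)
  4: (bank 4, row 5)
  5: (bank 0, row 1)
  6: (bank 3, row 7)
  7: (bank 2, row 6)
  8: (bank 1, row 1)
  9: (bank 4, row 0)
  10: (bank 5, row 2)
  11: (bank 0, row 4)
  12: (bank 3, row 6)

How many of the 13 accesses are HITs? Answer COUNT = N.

COUNT = 1

0: bank 2 row 1 — prev None → EMPTY
1: bank 1 row 7 — prev None → EMPTY
2: bank 0 row 3 — prev None → EMPTY
3: bank 0 row 3 — prev 3 → HIT
4: bank 4 row 5 — prev None → EMPTY
5: bank 0 row 1 — prev 3 → CONFLICT
6: bank 3 row 7 — prev None → EMPTY
7: bank 2 row 6 — prev 1 → CONFLICT
8: bank 1 row 1 — prev 7 → CONFLICT
9: bank 4 row 0 — prev 5 → CONFLICT
10: bank 5 row 2 — prev None → EMPTY
11: bank 0 row 4 — prev 1 → CONFLICT
12: bank 3 row 6 — prev 7 → CONFLICT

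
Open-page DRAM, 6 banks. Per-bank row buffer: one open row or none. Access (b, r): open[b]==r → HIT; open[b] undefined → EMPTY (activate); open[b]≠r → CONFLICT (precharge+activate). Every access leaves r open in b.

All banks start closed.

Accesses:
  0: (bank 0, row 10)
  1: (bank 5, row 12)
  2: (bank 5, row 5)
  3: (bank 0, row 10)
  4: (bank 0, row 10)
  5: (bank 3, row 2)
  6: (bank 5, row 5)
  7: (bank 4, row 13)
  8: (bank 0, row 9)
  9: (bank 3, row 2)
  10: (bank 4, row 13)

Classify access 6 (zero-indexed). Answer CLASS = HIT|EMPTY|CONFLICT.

0: bank 0 row 10 — prev None → EMPTY
1: bank 5 row 12 — prev None → EMPTY
2: bank 5 row 5 — prev 12 → CONFLICT
3: bank 0 row 10 — prev 10 → HIT
4: bank 0 row 10 — prev 10 → HIT
5: bank 3 row 2 — prev None → EMPTY
6: bank 5 row 5 — prev 5 → HIT
7: bank 4 row 13 — prev None → EMPTY
8: bank 0 row 9 — prev 10 → CONFLICT
9: bank 3 row 2 — prev 2 → HIT
10: bank 4 row 13 — prev 13 → HIT

CLASS = HIT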